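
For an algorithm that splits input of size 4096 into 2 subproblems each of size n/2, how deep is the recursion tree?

For divide and conquer with division factor 2:

Problem sizes at each level:
Level 0: 4096
Level 1: 2048
Level 2: 1024
Level 3: 512
Level 4: 256
Level 5: 128
Level 6: 64
Level 7: 32
Level 8: 16
Level 9: 8
Level 10: 4
Level 11: 2
Level 12: 1

The root is level 0 and the size-1 base case is level 12 (the tree spans levels 0 through 12, i.e. 13 levels counting the root), so the depth is the number of divisions: log_2(4096) = 12

The recursion tree depth is log_2(4096) = 12. At each level, the problem size is divided by 2, so it takes 12 divisions to reduce to a base case of size 1. The algorithm makes 2 recursive calls at each level.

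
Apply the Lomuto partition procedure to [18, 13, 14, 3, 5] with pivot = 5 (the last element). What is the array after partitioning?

Lomuto partition with pivot = 5:

Initial array: [18, 13, 14, 3, 5]

arr[0]=18 > 5: no swap
arr[1]=13 > 5: no swap
arr[2]=14 > 5: no swap
arr[3]=3 <= 5: swap with position 0, array becomes [3, 13, 14, 18, 5]

Place pivot at position 1: [3, 5, 14, 18, 13]
Pivot position: 1

After partitioning with pivot 5, the array becomes [3, 5, 14, 18, 13]. The pivot is placed at index 1. All elements to the left of the pivot are <= 5, and all elements to the right are > 5.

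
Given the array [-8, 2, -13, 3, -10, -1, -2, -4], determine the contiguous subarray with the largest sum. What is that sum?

Using Kadane's algorithm on [-8, 2, -13, 3, -10, -1, -2, -4]:

Scanning through the array:
Position 1 (value 2): max_ending_here = 2, max_so_far = 2
Position 2 (value -13): max_ending_here = -11, max_so_far = 2
Position 3 (value 3): max_ending_here = 3, max_so_far = 3
Position 4 (value -10): max_ending_here = -7, max_so_far = 3
Position 5 (value -1): max_ending_here = -1, max_so_far = 3
Position 6 (value -2): max_ending_here = -2, max_so_far = 3
Position 7 (value -4): max_ending_here = -4, max_so_far = 3

Maximum subarray: [3]
Maximum sum: 3

The maximum subarray is [3] with sum 3. This subarray runs from index 3 to index 3.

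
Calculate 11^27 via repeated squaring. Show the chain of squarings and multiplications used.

Computing 11^27 by squaring (build up from 11^1; each line after the first costs one multiplication):

11^1 = 11
11^2 = (11^1)^2 = 11^2 = 121
11^3 = 11 * 11^2 = 11 * 121 = 1331
11^6 = (11^3)^2 = 1331^2 = 1771561
11^12 = (11^6)^2 = 1771561^2 = 3138428376721
11^13 = 11 * 11^12 = 11 * 3138428376721 = 34522712143931
11^26 = (11^13)^2 = 34522712143931^2 = 1191817653772720942460132761
11^27 = 11 * 11^26 = 11 * 1191817653772720942460132761 = 13109994191499930367061460371

Result: 13109994191499930367061460371
Multiplications needed: 7 (7 lines after 11^1)

11^27 = 13109994191499930367061460371. Using exponentiation by squaring, this requires 7 multiplications. The key idea: if the exponent is even, square the half-power; if odd, multiply by the base once.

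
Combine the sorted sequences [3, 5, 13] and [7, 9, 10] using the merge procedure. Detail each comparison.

Merging process:

Compare 3 vs 7: take 3 from left. Merged: [3]
Compare 5 vs 7: take 5 from left. Merged: [3, 5]
Compare 13 vs 7: take 7 from right. Merged: [3, 5, 7]
Compare 13 vs 9: take 9 from right. Merged: [3, 5, 7, 9]
Compare 13 vs 10: take 10 from right. Merged: [3, 5, 7, 9, 10]
Append remaining from left: [13]. Merged: [3, 5, 7, 9, 10, 13]

Final merged array: [3, 5, 7, 9, 10, 13]
Total comparisons: 5

The merged array is [3, 5, 7, 9, 10, 13], requiring 5 comparisons. The merge step runs in O(n) time where n is the total number of elements.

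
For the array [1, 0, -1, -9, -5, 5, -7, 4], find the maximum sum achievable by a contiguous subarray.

Using Kadane's algorithm on [1, 0, -1, -9, -5, 5, -7, 4]:

Scanning through the array:
Position 1 (value 0): max_ending_here = 1, max_so_far = 1
Position 2 (value -1): max_ending_here = 0, max_so_far = 1
Position 3 (value -9): max_ending_here = -9, max_so_far = 1
Position 4 (value -5): max_ending_here = -5, max_so_far = 1
Position 5 (value 5): max_ending_here = 5, max_so_far = 5
Position 6 (value -7): max_ending_here = -2, max_so_far = 5
Position 7 (value 4): max_ending_here = 4, max_so_far = 5

Maximum subarray: [5]
Maximum sum: 5

The maximum subarray is [5] with sum 5. This subarray runs from index 5 to index 5.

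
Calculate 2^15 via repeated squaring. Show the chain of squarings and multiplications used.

Computing 2^15 by squaring (build up from 2^1; each line after the first costs one multiplication):

2^1 = 2
2^2 = (2^1)^2 = 2^2 = 4
2^3 = 2 * 2^2 = 2 * 4 = 8
2^6 = (2^3)^2 = 8^2 = 64
2^7 = 2 * 2^6 = 2 * 64 = 128
2^14 = (2^7)^2 = 128^2 = 16384
2^15 = 2 * 2^14 = 2 * 16384 = 32768

Result: 32768
Multiplications needed: 6 (6 lines after 2^1)

2^15 = 32768. Using exponentiation by squaring, this requires 6 multiplications. The key idea: if the exponent is even, square the half-power; if odd, multiply by the base once.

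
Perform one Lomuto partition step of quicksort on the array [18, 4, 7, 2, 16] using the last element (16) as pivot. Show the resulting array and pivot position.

Lomuto partition with pivot = 16:

Initial array: [18, 4, 7, 2, 16]

arr[0]=18 > 16: no swap
arr[1]=4 <= 16: swap with position 0, array becomes [4, 18, 7, 2, 16]
arr[2]=7 <= 16: swap with position 1, array becomes [4, 7, 18, 2, 16]
arr[3]=2 <= 16: swap with position 2, array becomes [4, 7, 2, 18, 16]

Place pivot at position 3: [4, 7, 2, 16, 18]
Pivot position: 3

After partitioning with pivot 16, the array becomes [4, 7, 2, 16, 18]. The pivot is placed at index 3. All elements to the left of the pivot are <= 16, and all elements to the right are > 16.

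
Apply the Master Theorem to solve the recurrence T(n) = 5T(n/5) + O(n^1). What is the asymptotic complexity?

Master Theorem for T(n) = 5T(n/5) + O(n^1):

a = 5, b = 5, c = 1
log_b(a) = log_5(5) = 1.0000

Case 2: c = 1 = log_5(5) = 1.0000
T(n) = O(n^1 log n) = O(n log n)

For T(n) = 5T(n/5) + O(n^1): log_5(5) = 1.0000. This is Case 2 of the Master Theorem (c = log_b(a), equal work at all levels), giving O(n log n).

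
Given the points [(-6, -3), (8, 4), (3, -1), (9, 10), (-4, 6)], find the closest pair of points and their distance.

Computing all pairwise distances among 5 points:

d((-6, -3), (8, 4)) = 15.6525
d((-6, -3), (3, -1)) = 9.2195
d((-6, -3), (9, 10)) = 19.8494
d((-6, -3), (-4, 6)) = 9.2195
d((8, 4), (3, -1)) = 7.0711
d((8, 4), (9, 10)) = 6.0828 <-- minimum
d((8, 4), (-4, 6)) = 12.1655
d((3, -1), (9, 10)) = 12.53
d((3, -1), (-4, 6)) = 9.8995
d((9, 10), (-4, 6)) = 13.6015

Closest pair: (8, 4) and (9, 10) with distance 6.0828

The closest pair is (8, 4) and (9, 10) with Euclidean distance 6.0828. For 5 points, brute-force pairwise comparison is shown above. For large n, the divide-and-conquer algorithm (sort by x, recurse on halves, check the dividing strip) achieves O(n log n).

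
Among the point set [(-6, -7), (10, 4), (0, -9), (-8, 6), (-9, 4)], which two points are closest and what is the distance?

Computing all pairwise distances among 5 points:

d((-6, -7), (10, 4)) = 19.4165
d((-6, -7), (0, -9)) = 6.3246
d((-6, -7), (-8, 6)) = 13.1529
d((-6, -7), (-9, 4)) = 11.4018
d((10, 4), (0, -9)) = 16.4012
d((10, 4), (-8, 6)) = 18.1108
d((10, 4), (-9, 4)) = 19.0
d((0, -9), (-8, 6)) = 17.0
d((0, -9), (-9, 4)) = 15.8114
d((-8, 6), (-9, 4)) = 2.2361 <-- minimum

Closest pair: (-8, 6) and (-9, 4) with distance 2.2361

The closest pair is (-8, 6) and (-9, 4) with Euclidean distance 2.2361. For 5 points, brute-force pairwise comparison is shown above. For large n, the divide-and-conquer algorithm (sort by x, recurse on halves, check the dividing strip) achieves O(n log n).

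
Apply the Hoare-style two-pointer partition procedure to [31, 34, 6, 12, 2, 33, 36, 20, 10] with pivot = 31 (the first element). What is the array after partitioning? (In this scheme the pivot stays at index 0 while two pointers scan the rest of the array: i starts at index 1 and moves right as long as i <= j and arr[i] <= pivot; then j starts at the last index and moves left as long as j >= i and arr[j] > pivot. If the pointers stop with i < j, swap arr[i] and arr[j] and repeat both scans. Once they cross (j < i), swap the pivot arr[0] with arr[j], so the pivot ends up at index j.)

Hoare-style two-pointer partition with pivot = 31:

Initial array: [31, 34, 6, 12, 2, 33, 36, 20, 10]

Pointers start at i = 1, j = 8.
i stops at index 1 (arr[1]=34 > 31), j stops at index 8 (arr[8]=10 <= 31): swap arr[1] and arr[8], array becomes [31, 10, 6, 12, 2, 33, 36, 20, 34]
i stops at index 5 (arr[5]=33 > 31), j stops at index 7 (arr[7]=20 <= 31): swap arr[5] and arr[7], array becomes [31, 10, 6, 12, 2, 20, 36, 33, 34]
i ends at 6, j ends at 5: the pointers have crossed (j < i), so scanning stops.

Swap pivot arr[0] with arr[5] to place pivot at position 5: [20, 10, 6, 12, 2, 31, 36, 33, 34]
Pivot position: 5

After partitioning with pivot 31, the array becomes [20, 10, 6, 12, 2, 31, 36, 33, 34]. The pivot is placed at index 5. All elements to the left of the pivot are <= 31, and all elements to the right are > 31.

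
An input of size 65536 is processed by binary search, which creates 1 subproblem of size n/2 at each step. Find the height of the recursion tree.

For divide and conquer with division factor 2:

Problem sizes at each level:
Level 0: 65536
Level 1: 32768
Level 2: 16384
Level 3: 8192
Level 4: 4096
Level 5: 2048
Level 6: 1024
Level 7: 512
Level 8: 256
Level 9: 128
Level 10: 64
Level 11: 32
Level 12: 16
Level 13: 8
Level 14: 4
Level 15: 2
Level 16: 1

The root is level 0 and the size-1 base case is level 16 (the tree spans levels 0 through 16, i.e. 17 levels counting the root), so the depth is the number of divisions: log_2(65536) = 16

The recursion tree depth is log_2(65536) = 16. At each level, the problem size is divided by 2, so it takes 16 divisions to reduce to a base case of size 1. The algorithm makes 1 recursive call at each level.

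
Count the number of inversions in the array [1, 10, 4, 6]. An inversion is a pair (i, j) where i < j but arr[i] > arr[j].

Finding inversions in [1, 10, 4, 6]:

(1, 2): arr[1]=10 > arr[2]=4
(1, 3): arr[1]=10 > arr[3]=6

Total inversions: 2

The array has 2 inversion(s): (1,2), (1,3). Each pair (i,j) satisfies i < j and arr[i] > arr[j].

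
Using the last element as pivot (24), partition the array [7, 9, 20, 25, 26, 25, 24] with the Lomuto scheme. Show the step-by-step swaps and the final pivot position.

Lomuto partition with pivot = 24:

Initial array: [7, 9, 20, 25, 26, 25, 24]

arr[0]=7 <= 24: swap with position 0, array becomes [7, 9, 20, 25, 26, 25, 24]
arr[1]=9 <= 24: swap with position 1, array becomes [7, 9, 20, 25, 26, 25, 24]
arr[2]=20 <= 24: swap with position 2, array becomes [7, 9, 20, 25, 26, 25, 24]
arr[3]=25 > 24: no swap
arr[4]=26 > 24: no swap
arr[5]=25 > 24: no swap

Place pivot at position 3: [7, 9, 20, 24, 26, 25, 25]
Pivot position: 3

After partitioning with pivot 24, the array becomes [7, 9, 20, 24, 26, 25, 25]. The pivot is placed at index 3. All elements to the left of the pivot are <= 24, and all elements to the right are > 24.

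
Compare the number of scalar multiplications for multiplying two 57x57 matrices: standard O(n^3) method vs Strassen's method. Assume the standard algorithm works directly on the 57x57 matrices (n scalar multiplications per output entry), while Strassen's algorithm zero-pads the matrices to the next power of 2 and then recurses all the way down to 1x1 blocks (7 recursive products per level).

Matrix multiplication for 57x57 matrices:

Strassen's algorithm requires power-of-2 dimensions. Pad 57x57 to 64x64 (next power of 2).

Standard algorithm: 57^3 = 185193 multiplications
Strassen's algorithm: 7^(log2(64)) = 7^6 = 117649 multiplications
Savings: 185193 - 117649 = 67544 multiplications

Standard: 185193 multiplications (57^3). Strassen: 117649 multiplications (7^6, after padding to 64x64). Strassen reduces 8 recursive multiplications to 7 at each level.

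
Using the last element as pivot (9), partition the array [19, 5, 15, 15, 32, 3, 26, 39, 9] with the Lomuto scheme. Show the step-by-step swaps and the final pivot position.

Lomuto partition with pivot = 9:

Initial array: [19, 5, 15, 15, 32, 3, 26, 39, 9]

arr[0]=19 > 9: no swap
arr[1]=5 <= 9: swap with position 0, array becomes [5, 19, 15, 15, 32, 3, 26, 39, 9]
arr[2]=15 > 9: no swap
arr[3]=15 > 9: no swap
arr[4]=32 > 9: no swap
arr[5]=3 <= 9: swap with position 1, array becomes [5, 3, 15, 15, 32, 19, 26, 39, 9]
arr[6]=26 > 9: no swap
arr[7]=39 > 9: no swap

Place pivot at position 2: [5, 3, 9, 15, 32, 19, 26, 39, 15]
Pivot position: 2

After partitioning with pivot 9, the array becomes [5, 3, 9, 15, 32, 19, 26, 39, 15]. The pivot is placed at index 2. All elements to the left of the pivot are <= 9, and all elements to the right are > 9.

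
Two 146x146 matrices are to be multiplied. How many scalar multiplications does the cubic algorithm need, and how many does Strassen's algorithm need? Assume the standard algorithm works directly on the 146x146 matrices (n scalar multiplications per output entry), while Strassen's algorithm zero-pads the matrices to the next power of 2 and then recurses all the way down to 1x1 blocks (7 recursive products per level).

Matrix multiplication for 146x146 matrices:

Strassen's algorithm requires power-of-2 dimensions. Pad 146x146 to 256x256 (next power of 2).

Standard algorithm: 146^3 = 3112136 multiplications
Strassen's algorithm: 7^(log2(256)) = 7^8 = 5764801 multiplications
Difference: 3112136 - 5764801 = -2652665 (Strassen uses MORE here due to padding overhead — for small or just-over-power-of-2 n, padding can outweigh the per-level savings)

Standard: 3112136 multiplications (146^3). Strassen: 5764801 multiplications (7^8, after padding to 256x256). Strassen reduces 8 recursive multiplications to 7 at each level.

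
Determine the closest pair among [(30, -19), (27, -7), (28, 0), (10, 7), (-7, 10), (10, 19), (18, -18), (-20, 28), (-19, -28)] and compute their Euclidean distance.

Computing all pairwise distances among 9 points:

d((30, -19), (27, -7)) = 12.3693
d((30, -19), (28, 0)) = 19.105
d((30, -19), (10, 7)) = 32.8024
d((30, -19), (-7, 10)) = 47.0106
d((30, -19), (10, 19)) = 42.9418
d((30, -19), (18, -18)) = 12.0416
d((30, -19), (-20, 28)) = 68.6222
d((30, -19), (-19, -28)) = 49.8197
d((27, -7), (28, 0)) = 7.0711 <-- minimum
d((27, -7), (10, 7)) = 22.0227
d((27, -7), (-7, 10)) = 38.0132
d((27, -7), (10, 19)) = 31.0644
d((27, -7), (18, -18)) = 14.2127
d((27, -7), (-20, 28)) = 58.6003
d((27, -7), (-19, -28)) = 50.5668
d((28, 0), (10, 7)) = 19.3132
d((28, 0), (-7, 10)) = 36.4005
d((28, 0), (10, 19)) = 26.1725
d((28, 0), (18, -18)) = 20.5913
d((28, 0), (-20, 28)) = 55.5698
d((28, 0), (-19, -28)) = 54.7083
d((10, 7), (-7, 10)) = 17.2627
d((10, 7), (10, 19)) = 12.0
d((10, 7), (18, -18)) = 26.2488
d((10, 7), (-20, 28)) = 36.6197
d((10, 7), (-19, -28)) = 45.4533
d((-7, 10), (10, 19)) = 19.2354
d((-7, 10), (18, -18)) = 37.5366
d((-7, 10), (-20, 28)) = 22.2036
d((-7, 10), (-19, -28)) = 39.8497
d((10, 19), (18, -18)) = 37.855
d((10, 19), (-20, 28)) = 31.3209
d((10, 19), (-19, -28)) = 55.2268
d((18, -18), (-20, 28)) = 59.6657
d((18, -18), (-19, -28)) = 38.3275
d((-20, 28), (-19, -28)) = 56.0089

Closest pair: (27, -7) and (28, 0) with distance 7.0711

The closest pair is (27, -7) and (28, 0) with Euclidean distance 7.0711. For 9 points, brute-force pairwise comparison is shown above. For large n, the divide-and-conquer algorithm (sort by x, recurse on halves, check the dividing strip) achieves O(n log n).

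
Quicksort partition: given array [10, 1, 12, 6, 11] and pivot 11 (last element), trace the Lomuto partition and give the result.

Lomuto partition with pivot = 11:

Initial array: [10, 1, 12, 6, 11]

arr[0]=10 <= 11: swap with position 0, array becomes [10, 1, 12, 6, 11]
arr[1]=1 <= 11: swap with position 1, array becomes [10, 1, 12, 6, 11]
arr[2]=12 > 11: no swap
arr[3]=6 <= 11: swap with position 2, array becomes [10, 1, 6, 12, 11]

Place pivot at position 3: [10, 1, 6, 11, 12]
Pivot position: 3

After partitioning with pivot 11, the array becomes [10, 1, 6, 11, 12]. The pivot is placed at index 3. All elements to the left of the pivot are <= 11, and all elements to the right are > 11.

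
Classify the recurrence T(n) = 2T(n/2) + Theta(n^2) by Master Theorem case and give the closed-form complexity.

Master Theorem for T(n) = 2T(n/2) + O(n^2):

a = 2, b = 2, c = 2
log_b(a) = log_2(2) = 1.0000

Case 3: c = 2 > log_2(2) = 1.0000
T(n) = O(n^2) = O(n^2)

For T(n) = 2T(n/2) + O(n^2): log_2(2) = 1.0000. This is Case 3 of the Master Theorem (c > log_b(a), work dominated by root), giving O(n^2).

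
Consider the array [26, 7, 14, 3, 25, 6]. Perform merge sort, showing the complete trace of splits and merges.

Merge sort trace:

Split: [26, 7, 14, 3, 25, 6] -> [26, 7, 14] and [3, 25, 6]
  Split: [26, 7, 14] -> [26] and [7, 14]
    Split: [7, 14] -> [7] and [14]
    Merge: [7] + [14] -> [7, 14]
  Merge: [26] + [7, 14] -> [7, 14, 26]
  Split: [3, 25, 6] -> [3] and [25, 6]
    Split: [25, 6] -> [25] and [6]
    Merge: [25] + [6] -> [6, 25]
  Merge: [3] + [6, 25] -> [3, 6, 25]
Merge: [7, 14, 26] + [3, 6, 25] -> [3, 6, 7, 14, 25, 26]

Final sorted array: [3, 6, 7, 14, 25, 26]

The merge sort proceeds by recursively splitting the array and merging sorted halves.
After all merges, the sorted array is [3, 6, 7, 14, 25, 26].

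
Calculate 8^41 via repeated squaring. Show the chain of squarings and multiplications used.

Computing 8^41 by squaring (build up from 8^1; each line after the first costs one multiplication):

8^1 = 8
8^2 = (8^1)^2 = 8^2 = 64
8^4 = (8^2)^2 = 64^2 = 4096
8^5 = 8 * 8^4 = 8 * 4096 = 32768
8^10 = (8^5)^2 = 32768^2 = 1073741824
8^20 = (8^10)^2 = 1073741824^2 = 1152921504606846976
8^40 = (8^20)^2 = 1152921504606846976^2 = 1329227995784915872903807060280344576
8^41 = 8 * 8^40 = 8 * 1329227995784915872903807060280344576 = 10633823966279326983230456482242756608

Result: 10633823966279326983230456482242756608
Multiplications needed: 7 (7 lines after 8^1)

8^41 = 10633823966279326983230456482242756608. Using exponentiation by squaring, this requires 7 multiplications. The key idea: if the exponent is even, square the half-power; if odd, multiply by the base once.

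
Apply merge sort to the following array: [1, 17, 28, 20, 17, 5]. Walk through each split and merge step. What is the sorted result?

Merge sort trace:

Split: [1, 17, 28, 20, 17, 5] -> [1, 17, 28] and [20, 17, 5]
  Split: [1, 17, 28] -> [1] and [17, 28]
    Split: [17, 28] -> [17] and [28]
    Merge: [17] + [28] -> [17, 28]
  Merge: [1] + [17, 28] -> [1, 17, 28]
  Split: [20, 17, 5] -> [20] and [17, 5]
    Split: [17, 5] -> [17] and [5]
    Merge: [17] + [5] -> [5, 17]
  Merge: [20] + [5, 17] -> [5, 17, 20]
Merge: [1, 17, 28] + [5, 17, 20] -> [1, 5, 17, 17, 20, 28]

Final sorted array: [1, 5, 17, 17, 20, 28]

The merge sort proceeds by recursively splitting the array and merging sorted halves.
After all merges, the sorted array is [1, 5, 17, 17, 20, 28].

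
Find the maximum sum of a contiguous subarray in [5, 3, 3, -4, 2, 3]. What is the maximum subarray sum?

Using Kadane's algorithm on [5, 3, 3, -4, 2, 3]:

Scanning through the array:
Position 1 (value 3): max_ending_here = 8, max_so_far = 8
Position 2 (value 3): max_ending_here = 11, max_so_far = 11
Position 3 (value -4): max_ending_here = 7, max_so_far = 11
Position 4 (value 2): max_ending_here = 9, max_so_far = 11
Position 5 (value 3): max_ending_here = 12, max_so_far = 12

Maximum subarray: [5, 3, 3, -4, 2, 3]
Maximum sum: 12

The maximum subarray is [5, 3, 3, -4, 2, 3] with sum 12. This subarray runs from index 0 to index 5.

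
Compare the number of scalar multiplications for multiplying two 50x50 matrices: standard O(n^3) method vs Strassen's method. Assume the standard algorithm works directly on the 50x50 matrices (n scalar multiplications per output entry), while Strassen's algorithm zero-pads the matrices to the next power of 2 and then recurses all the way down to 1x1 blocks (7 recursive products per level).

Matrix multiplication for 50x50 matrices:

Strassen's algorithm requires power-of-2 dimensions. Pad 50x50 to 64x64 (next power of 2).

Standard algorithm: 50^3 = 125000 multiplications
Strassen's algorithm: 7^(log2(64)) = 7^6 = 117649 multiplications
Savings: 125000 - 117649 = 7351 multiplications

Standard: 125000 multiplications (50^3). Strassen: 117649 multiplications (7^6, after padding to 64x64). Strassen reduces 8 recursive multiplications to 7 at each level.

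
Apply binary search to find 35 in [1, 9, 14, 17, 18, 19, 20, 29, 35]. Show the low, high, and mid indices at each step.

Binary search for 35 in [1, 9, 14, 17, 18, 19, 20, 29, 35]:

lo=0, hi=8, mid=4, arr[mid]=18 -> 18 < 35, search right half
lo=5, hi=8, mid=6, arr[mid]=20 -> 20 < 35, search right half
lo=7, hi=8, mid=7, arr[mid]=29 -> 29 < 35, search right half
lo=8, hi=8, mid=8, arr[mid]=35 -> Found target at index 8!

Binary search finds 35 at index 8 after 4 comparisons. The search repeatedly halves the search space by comparing with the middle element.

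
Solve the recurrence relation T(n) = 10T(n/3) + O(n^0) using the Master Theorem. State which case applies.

Master Theorem for T(n) = 10T(n/3) + O(n^0):

a = 10, b = 3, c = 0
log_b(a) = log_3(10) = 2.0959

Case 1: c = 0 < log_3(10) = 2.0959
T(n) = O(n^(log_3 10))

For T(n) = 10T(n/3) + O(n^0): log_3(10) = 2.0959. This is Case 1 of the Master Theorem (c < log_b(a), work dominated by leaves), giving O(n^(log_3 10)).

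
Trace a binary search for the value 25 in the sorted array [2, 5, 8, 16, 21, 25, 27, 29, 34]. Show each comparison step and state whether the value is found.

Binary search for 25 in [2, 5, 8, 16, 21, 25, 27, 29, 34]:

lo=0, hi=8, mid=4, arr[mid]=21 -> 21 < 25, search right half
lo=5, hi=8, mid=6, arr[mid]=27 -> 27 > 25, search left half
lo=5, hi=5, mid=5, arr[mid]=25 -> Found target at index 5!

Binary search finds 25 at index 5 after 3 comparisons. The search repeatedly halves the search space by comparing with the middle element.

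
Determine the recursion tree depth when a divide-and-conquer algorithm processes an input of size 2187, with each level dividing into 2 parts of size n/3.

For divide and conquer with division factor 3:

Problem sizes at each level:
Level 0: 2187
Level 1: 729
Level 2: 243
Level 3: 81
Level 4: 27
Level 5: 9
Level 6: 3
Level 7: 1

The root is level 0 and the size-1 base case is level 7 (the tree spans levels 0 through 7, i.e. 8 levels counting the root), so the depth is the number of divisions: log_3(2187) = 7

The recursion tree depth is log_3(2187) = 7. At each level, the problem size is divided by 3, so it takes 7 divisions to reduce to a base case of size 1. The algorithm makes 2 recursive calls at each level.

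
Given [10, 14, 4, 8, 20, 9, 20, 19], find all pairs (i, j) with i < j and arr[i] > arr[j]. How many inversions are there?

Finding inversions in [10, 14, 4, 8, 20, 9, 20, 19]:

(0, 2): arr[0]=10 > arr[2]=4
(0, 3): arr[0]=10 > arr[3]=8
(0, 5): arr[0]=10 > arr[5]=9
(1, 2): arr[1]=14 > arr[2]=4
(1, 3): arr[1]=14 > arr[3]=8
(1, 5): arr[1]=14 > arr[5]=9
(4, 5): arr[4]=20 > arr[5]=9
(4, 7): arr[4]=20 > arr[7]=19
(6, 7): arr[6]=20 > arr[7]=19

Total inversions: 9

The array has 9 inversion(s): (0,2), (0,3), (0,5), (1,2), (1,3), (1,5), (4,5), (4,7), (6,7). Each pair (i,j) satisfies i < j and arr[i] > arr[j].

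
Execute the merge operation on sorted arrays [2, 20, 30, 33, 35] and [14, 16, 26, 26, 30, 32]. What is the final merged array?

Merging process:

Compare 2 vs 14: take 2 from left. Merged: [2]
Compare 20 vs 14: take 14 from right. Merged: [2, 14]
Compare 20 vs 16: take 16 from right. Merged: [2, 14, 16]
Compare 20 vs 26: take 20 from left. Merged: [2, 14, 16, 20]
Compare 30 vs 26: take 26 from right. Merged: [2, 14, 16, 20, 26]
Compare 30 vs 26: take 26 from right. Merged: [2, 14, 16, 20, 26, 26]
Compare 30 vs 30: take 30 from left. Merged: [2, 14, 16, 20, 26, 26, 30]
Compare 33 vs 30: take 30 from right. Merged: [2, 14, 16, 20, 26, 26, 30, 30]
Compare 33 vs 32: take 32 from right. Merged: [2, 14, 16, 20, 26, 26, 30, 30, 32]
Append remaining from left: [33, 35]. Merged: [2, 14, 16, 20, 26, 26, 30, 30, 32, 33, 35]

Final merged array: [2, 14, 16, 20, 26, 26, 30, 30, 32, 33, 35]
Total comparisons: 9

The merged array is [2, 14, 16, 20, 26, 26, 30, 30, 32, 33, 35], requiring 9 comparisons. The merge step runs in O(n) time where n is the total number of elements.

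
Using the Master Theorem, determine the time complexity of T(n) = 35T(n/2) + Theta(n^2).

Master Theorem for T(n) = 35T(n/2) + O(n^2):

a = 35, b = 2, c = 2
log_b(a) = log_2(35) = 5.1293

Case 1: c = 2 < log_2(35) = 5.1293
T(n) = O(n^(log_2 35))

For T(n) = 35T(n/2) + O(n^2): log_2(35) = 5.1293. This is Case 1 of the Master Theorem (c < log_b(a), work dominated by leaves), giving O(n^(log_2 35)).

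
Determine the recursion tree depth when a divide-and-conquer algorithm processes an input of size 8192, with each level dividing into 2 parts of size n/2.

For divide and conquer with division factor 2:

Problem sizes at each level:
Level 0: 8192
Level 1: 4096
Level 2: 2048
Level 3: 1024
Level 4: 512
Level 5: 256
Level 6: 128
Level 7: 64
Level 8: 32
Level 9: 16
Level 10: 8
Level 11: 4
Level 12: 2
Level 13: 1

The root is level 0 and the size-1 base case is level 13 (the tree spans levels 0 through 13, i.e. 14 levels counting the root), so the depth is the number of divisions: log_2(8192) = 13

The recursion tree depth is log_2(8192) = 13. At each level, the problem size is divided by 2, so it takes 13 divisions to reduce to a base case of size 1. The algorithm makes 2 recursive calls at each level.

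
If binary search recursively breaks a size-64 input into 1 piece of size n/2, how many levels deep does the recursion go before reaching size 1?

For divide and conquer with division factor 2:

Problem sizes at each level:
Level 0: 64
Level 1: 32
Level 2: 16
Level 3: 8
Level 4: 4
Level 5: 2
Level 6: 1

The root is level 0 and the size-1 base case is level 6 (the tree spans levels 0 through 6, i.e. 7 levels counting the root), so the depth is the number of divisions: log_2(64) = 6

The recursion tree depth is log_2(64) = 6. At each level, the problem size is divided by 2, so it takes 6 divisions to reduce to a base case of size 1. The algorithm makes 1 recursive call at each level.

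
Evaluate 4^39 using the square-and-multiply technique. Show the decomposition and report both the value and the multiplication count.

Computing 4^39 by squaring (build up from 4^1; each line after the first costs one multiplication):

4^1 = 4
4^2 = (4^1)^2 = 4^2 = 16
4^4 = (4^2)^2 = 16^2 = 256
4^8 = (4^4)^2 = 256^2 = 65536
4^9 = 4 * 4^8 = 4 * 65536 = 262144
4^18 = (4^9)^2 = 262144^2 = 68719476736
4^19 = 4 * 4^18 = 4 * 68719476736 = 274877906944
4^38 = (4^19)^2 = 274877906944^2 = 75557863725914323419136
4^39 = 4 * 4^38 = 4 * 75557863725914323419136 = 302231454903657293676544

Result: 302231454903657293676544
Multiplications needed: 8 (8 lines after 4^1)

4^39 = 302231454903657293676544. Using exponentiation by squaring, this requires 8 multiplications. The key idea: if the exponent is even, square the half-power; if odd, multiply by the base once.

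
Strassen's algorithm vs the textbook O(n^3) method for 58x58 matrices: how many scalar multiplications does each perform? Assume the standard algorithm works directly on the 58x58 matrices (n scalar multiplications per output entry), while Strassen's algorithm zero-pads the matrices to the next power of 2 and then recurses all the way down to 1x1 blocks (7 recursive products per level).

Matrix multiplication for 58x58 matrices:

Strassen's algorithm requires power-of-2 dimensions. Pad 58x58 to 64x64 (next power of 2).

Standard algorithm: 58^3 = 195112 multiplications
Strassen's algorithm: 7^(log2(64)) = 7^6 = 117649 multiplications
Savings: 195112 - 117649 = 77463 multiplications

Standard: 195112 multiplications (58^3). Strassen: 117649 multiplications (7^6, after padding to 64x64). Strassen reduces 8 recursive multiplications to 7 at each level.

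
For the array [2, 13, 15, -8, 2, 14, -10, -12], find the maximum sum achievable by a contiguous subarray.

Using Kadane's algorithm on [2, 13, 15, -8, 2, 14, -10, -12]:

Scanning through the array:
Position 1 (value 13): max_ending_here = 15, max_so_far = 15
Position 2 (value 15): max_ending_here = 30, max_so_far = 30
Position 3 (value -8): max_ending_here = 22, max_so_far = 30
Position 4 (value 2): max_ending_here = 24, max_so_far = 30
Position 5 (value 14): max_ending_here = 38, max_so_far = 38
Position 6 (value -10): max_ending_here = 28, max_so_far = 38
Position 7 (value -12): max_ending_here = 16, max_so_far = 38

Maximum subarray: [2, 13, 15, -8, 2, 14]
Maximum sum: 38

The maximum subarray is [2, 13, 15, -8, 2, 14] with sum 38. This subarray runs from index 0 to index 5.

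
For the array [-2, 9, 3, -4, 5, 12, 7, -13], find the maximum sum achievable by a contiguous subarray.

Using Kadane's algorithm on [-2, 9, 3, -4, 5, 12, 7, -13]:

Scanning through the array:
Position 1 (value 9): max_ending_here = 9, max_so_far = 9
Position 2 (value 3): max_ending_here = 12, max_so_far = 12
Position 3 (value -4): max_ending_here = 8, max_so_far = 12
Position 4 (value 5): max_ending_here = 13, max_so_far = 13
Position 5 (value 12): max_ending_here = 25, max_so_far = 25
Position 6 (value 7): max_ending_here = 32, max_so_far = 32
Position 7 (value -13): max_ending_here = 19, max_so_far = 32

Maximum subarray: [9, 3, -4, 5, 12, 7]
Maximum sum: 32

The maximum subarray is [9, 3, -4, 5, 12, 7] with sum 32. This subarray runs from index 1 to index 6.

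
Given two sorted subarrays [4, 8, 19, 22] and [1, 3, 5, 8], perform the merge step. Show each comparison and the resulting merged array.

Merging process:

Compare 4 vs 1: take 1 from right. Merged: [1]
Compare 4 vs 3: take 3 from right. Merged: [1, 3]
Compare 4 vs 5: take 4 from left. Merged: [1, 3, 4]
Compare 8 vs 5: take 5 from right. Merged: [1, 3, 4, 5]
Compare 8 vs 8: take 8 from left. Merged: [1, 3, 4, 5, 8]
Compare 19 vs 8: take 8 from right. Merged: [1, 3, 4, 5, 8, 8]
Append remaining from left: [19, 22]. Merged: [1, 3, 4, 5, 8, 8, 19, 22]

Final merged array: [1, 3, 4, 5, 8, 8, 19, 22]
Total comparisons: 6

The merged array is [1, 3, 4, 5, 8, 8, 19, 22], requiring 6 comparisons. The merge step runs in O(n) time where n is the total number of elements.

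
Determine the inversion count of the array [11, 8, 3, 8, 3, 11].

Finding inversions in [11, 8, 3, 8, 3, 11]:

(0, 1): arr[0]=11 > arr[1]=8
(0, 2): arr[0]=11 > arr[2]=3
(0, 3): arr[0]=11 > arr[3]=8
(0, 4): arr[0]=11 > arr[4]=3
(1, 2): arr[1]=8 > arr[2]=3
(1, 4): arr[1]=8 > arr[4]=3
(3, 4): arr[3]=8 > arr[4]=3

Total inversions: 7

The array has 7 inversion(s): (0,1), (0,2), (0,3), (0,4), (1,2), (1,4), (3,4). Each pair (i,j) satisfies i < j and arr[i] > arr[j].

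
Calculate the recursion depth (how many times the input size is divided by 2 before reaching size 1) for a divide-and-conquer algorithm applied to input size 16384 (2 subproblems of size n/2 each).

For divide and conquer with division factor 2:

Problem sizes at each level:
Level 0: 16384
Level 1: 8192
Level 2: 4096
Level 3: 2048
Level 4: 1024
Level 5: 512
Level 6: 256
Level 7: 128
Level 8: 64
Level 9: 32
Level 10: 16
Level 11: 8
Level 12: 4
Level 13: 2
Level 14: 1

The root is level 0 and the size-1 base case is level 14 (the tree spans levels 0 through 14, i.e. 15 levels counting the root), so the depth is the number of divisions: log_2(16384) = 14

The recursion tree depth is log_2(16384) = 14. At each level, the problem size is divided by 2, so it takes 14 divisions to reduce to a base case of size 1. The algorithm makes 2 recursive calls at each level.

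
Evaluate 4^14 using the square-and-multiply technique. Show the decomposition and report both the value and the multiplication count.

Computing 4^14 by squaring (build up from 4^1; each line after the first costs one multiplication):

4^1 = 4
4^2 = (4^1)^2 = 4^2 = 16
4^3 = 4 * 4^2 = 4 * 16 = 64
4^6 = (4^3)^2 = 64^2 = 4096
4^7 = 4 * 4^6 = 4 * 4096 = 16384
4^14 = (4^7)^2 = 16384^2 = 268435456

Result: 268435456
Multiplications needed: 5 (5 lines after 4^1)

4^14 = 268435456. Using exponentiation by squaring, this requires 5 multiplications. The key idea: if the exponent is even, square the half-power; if odd, multiply by the base once.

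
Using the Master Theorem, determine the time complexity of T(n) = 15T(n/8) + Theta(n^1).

Master Theorem for T(n) = 15T(n/8) + O(n^1):

a = 15, b = 8, c = 1
log_b(a) = log_8(15) = 1.3023

Case 1: c = 1 < log_8(15) = 1.3023
T(n) = O(n^(log_8 15))

For T(n) = 15T(n/8) + O(n^1): log_8(15) = 1.3023. This is Case 1 of the Master Theorem (c < log_b(a), work dominated by leaves), giving O(n^(log_8 15)).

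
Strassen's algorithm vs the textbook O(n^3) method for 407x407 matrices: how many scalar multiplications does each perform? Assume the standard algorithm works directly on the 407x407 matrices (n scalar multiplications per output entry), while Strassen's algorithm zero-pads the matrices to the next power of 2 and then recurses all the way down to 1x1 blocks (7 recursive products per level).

Matrix multiplication for 407x407 matrices:

Strassen's algorithm requires power-of-2 dimensions. Pad 407x407 to 512x512 (next power of 2).

Standard algorithm: 407^3 = 67419143 multiplications
Strassen's algorithm: 7^(log2(512)) = 7^9 = 40353607 multiplications
Savings: 67419143 - 40353607 = 27065536 multiplications

Standard: 67419143 multiplications (407^3). Strassen: 40353607 multiplications (7^9, after padding to 512x512). Strassen reduces 8 recursive multiplications to 7 at each level.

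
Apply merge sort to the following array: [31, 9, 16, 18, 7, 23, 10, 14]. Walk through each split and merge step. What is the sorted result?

Merge sort trace:

Split: [31, 9, 16, 18, 7, 23, 10, 14] -> [31, 9, 16, 18] and [7, 23, 10, 14]
  Split: [31, 9, 16, 18] -> [31, 9] and [16, 18]
    Split: [31, 9] -> [31] and [9]
    Merge: [31] + [9] -> [9, 31]
    Split: [16, 18] -> [16] and [18]
    Merge: [16] + [18] -> [16, 18]
  Merge: [9, 31] + [16, 18] -> [9, 16, 18, 31]
  Split: [7, 23, 10, 14] -> [7, 23] and [10, 14]
    Split: [7, 23] -> [7] and [23]
    Merge: [7] + [23] -> [7, 23]
    Split: [10, 14] -> [10] and [14]
    Merge: [10] + [14] -> [10, 14]
  Merge: [7, 23] + [10, 14] -> [7, 10, 14, 23]
Merge: [9, 16, 18, 31] + [7, 10, 14, 23] -> [7, 9, 10, 14, 16, 18, 23, 31]

Final sorted array: [7, 9, 10, 14, 16, 18, 23, 31]

The merge sort proceeds by recursively splitting the array and merging sorted halves.
After all merges, the sorted array is [7, 9, 10, 14, 16, 18, 23, 31].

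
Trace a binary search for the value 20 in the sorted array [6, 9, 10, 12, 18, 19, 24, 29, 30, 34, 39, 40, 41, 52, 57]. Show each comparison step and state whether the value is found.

Binary search for 20 in [6, 9, 10, 12, 18, 19, 24, 29, 30, 34, 39, 40, 41, 52, 57]:

lo=0, hi=14, mid=7, arr[mid]=29 -> 29 > 20, search left half
lo=0, hi=6, mid=3, arr[mid]=12 -> 12 < 20, search right half
lo=4, hi=6, mid=5, arr[mid]=19 -> 19 < 20, search right half
lo=6, hi=6, mid=6, arr[mid]=24 -> 24 > 20, search left half
lo=6 > hi=5, target 20 not found

Binary search determines that 20 is not in the array after 4 comparisons. The search space was exhausted without finding the target.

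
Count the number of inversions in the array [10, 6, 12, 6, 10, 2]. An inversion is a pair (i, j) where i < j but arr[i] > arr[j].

Finding inversions in [10, 6, 12, 6, 10, 2]:

(0, 1): arr[0]=10 > arr[1]=6
(0, 3): arr[0]=10 > arr[3]=6
(0, 5): arr[0]=10 > arr[5]=2
(1, 5): arr[1]=6 > arr[5]=2
(2, 3): arr[2]=12 > arr[3]=6
(2, 4): arr[2]=12 > arr[4]=10
(2, 5): arr[2]=12 > arr[5]=2
(3, 5): arr[3]=6 > arr[5]=2
(4, 5): arr[4]=10 > arr[5]=2

Total inversions: 9

The array has 9 inversion(s): (0,1), (0,3), (0,5), (1,5), (2,3), (2,4), (2,5), (3,5), (4,5). Each pair (i,j) satisfies i < j and arr[i] > arr[j].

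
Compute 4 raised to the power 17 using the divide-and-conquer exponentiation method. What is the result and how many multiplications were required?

Computing 4^17 by squaring (build up from 4^1; each line after the first costs one multiplication):

4^1 = 4
4^2 = (4^1)^2 = 4^2 = 16
4^4 = (4^2)^2 = 16^2 = 256
4^8 = (4^4)^2 = 256^2 = 65536
4^16 = (4^8)^2 = 65536^2 = 4294967296
4^17 = 4 * 4^16 = 4 * 4294967296 = 17179869184

Result: 17179869184
Multiplications needed: 5 (5 lines after 4^1)

4^17 = 17179869184. Using exponentiation by squaring, this requires 5 multiplications. The key idea: if the exponent is even, square the half-power; if odd, multiply by the base once.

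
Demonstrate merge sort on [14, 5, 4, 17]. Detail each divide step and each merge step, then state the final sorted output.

Merge sort trace:

Split: [14, 5, 4, 17] -> [14, 5] and [4, 17]
  Split: [14, 5] -> [14] and [5]
  Merge: [14] + [5] -> [5, 14]
  Split: [4, 17] -> [4] and [17]
  Merge: [4] + [17] -> [4, 17]
Merge: [5, 14] + [4, 17] -> [4, 5, 14, 17]

Final sorted array: [4, 5, 14, 17]

The merge sort proceeds by recursively splitting the array and merging sorted halves.
After all merges, the sorted array is [4, 5, 14, 17].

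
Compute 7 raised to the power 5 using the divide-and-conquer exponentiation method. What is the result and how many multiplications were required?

Computing 7^5 by squaring (build up from 7^1; each line after the first costs one multiplication):

7^1 = 7
7^2 = (7^1)^2 = 7^2 = 49
7^4 = (7^2)^2 = 49^2 = 2401
7^5 = 7 * 7^4 = 7 * 2401 = 16807

Result: 16807
Multiplications needed: 3 (3 lines after 7^1)

7^5 = 16807. Using exponentiation by squaring, this requires 3 multiplications. The key idea: if the exponent is even, square the half-power; if odd, multiply by the base once.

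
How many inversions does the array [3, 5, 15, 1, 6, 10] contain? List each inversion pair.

Finding inversions in [3, 5, 15, 1, 6, 10]:

(0, 3): arr[0]=3 > arr[3]=1
(1, 3): arr[1]=5 > arr[3]=1
(2, 3): arr[2]=15 > arr[3]=1
(2, 4): arr[2]=15 > arr[4]=6
(2, 5): arr[2]=15 > arr[5]=10

Total inversions: 5

The array has 5 inversion(s): (0,3), (1,3), (2,3), (2,4), (2,5). Each pair (i,j) satisfies i < j and arr[i] > arr[j].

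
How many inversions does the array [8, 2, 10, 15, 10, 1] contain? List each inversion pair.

Finding inversions in [8, 2, 10, 15, 10, 1]:

(0, 1): arr[0]=8 > arr[1]=2
(0, 5): arr[0]=8 > arr[5]=1
(1, 5): arr[1]=2 > arr[5]=1
(2, 5): arr[2]=10 > arr[5]=1
(3, 4): arr[3]=15 > arr[4]=10
(3, 5): arr[3]=15 > arr[5]=1
(4, 5): arr[4]=10 > arr[5]=1

Total inversions: 7

The array has 7 inversion(s): (0,1), (0,5), (1,5), (2,5), (3,4), (3,5), (4,5). Each pair (i,j) satisfies i < j and arr[i] > arr[j].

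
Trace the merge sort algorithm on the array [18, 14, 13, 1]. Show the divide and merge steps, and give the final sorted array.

Merge sort trace:

Split: [18, 14, 13, 1] -> [18, 14] and [13, 1]
  Split: [18, 14] -> [18] and [14]
  Merge: [18] + [14] -> [14, 18]
  Split: [13, 1] -> [13] and [1]
  Merge: [13] + [1] -> [1, 13]
Merge: [14, 18] + [1, 13] -> [1, 13, 14, 18]

Final sorted array: [1, 13, 14, 18]

The merge sort proceeds by recursively splitting the array and merging sorted halves.
After all merges, the sorted array is [1, 13, 14, 18].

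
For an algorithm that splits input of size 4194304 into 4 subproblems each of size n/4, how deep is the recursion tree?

For divide and conquer with division factor 4:

Problem sizes at each level:
Level 0: 4194304
Level 1: 1048576
Level 2: 262144
Level 3: 65536
Level 4: 16384
Level 5: 4096
Level 6: 1024
Level 7: 256
Level 8: 64
Level 9: 16
Level 10: 4
Level 11: 1

The root is level 0 and the size-1 base case is level 11 (the tree spans levels 0 through 11, i.e. 12 levels counting the root), so the depth is the number of divisions: log_4(4194304) = 11

The recursion tree depth is log_4(4194304) = 11. At each level, the problem size is divided by 4, so it takes 11 divisions to reduce to a base case of size 1. The algorithm makes 4 recursive calls at each level.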